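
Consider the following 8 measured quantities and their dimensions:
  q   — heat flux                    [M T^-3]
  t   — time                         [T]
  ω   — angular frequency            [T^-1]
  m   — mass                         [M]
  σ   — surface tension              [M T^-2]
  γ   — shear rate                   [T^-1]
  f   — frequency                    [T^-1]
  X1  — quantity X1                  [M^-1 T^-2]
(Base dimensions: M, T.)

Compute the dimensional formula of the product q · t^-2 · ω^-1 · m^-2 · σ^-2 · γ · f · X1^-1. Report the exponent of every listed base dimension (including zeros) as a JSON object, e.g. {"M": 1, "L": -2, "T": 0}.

{"M": -2, "T": 0}

Write exponents as rows M,T / cols q,t,ω,m,σ,γ,f,X1:
  M: [ 1  0  0  1  1  0  0 -1]
  T: [-3  1 -1  0 -2 -1 -1 -2]
  [M]: (1)·1+(-2)·0+(-1)·0+(-2)·1+(-2)·1+(1)·0+(1)·0+(-1)·-1 = -2
  [T]: (1)·-3+(-2)·1+(-1)·-1+(-2)·0+(-2)·-2+(1)·-1+(1)·-1+(-1)·-2 = 0
⇒ M^-2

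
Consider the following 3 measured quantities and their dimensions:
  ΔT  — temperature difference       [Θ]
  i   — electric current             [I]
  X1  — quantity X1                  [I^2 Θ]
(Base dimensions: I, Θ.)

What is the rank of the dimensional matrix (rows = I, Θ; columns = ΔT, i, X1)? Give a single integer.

Exponent matrix [I,Θ] × [ΔT,i,X1]:
  I: [ 0  1  2]
  Θ: [ 1  0  1]
RREF → pivots at {ΔT,i} ⇒ r = 2

2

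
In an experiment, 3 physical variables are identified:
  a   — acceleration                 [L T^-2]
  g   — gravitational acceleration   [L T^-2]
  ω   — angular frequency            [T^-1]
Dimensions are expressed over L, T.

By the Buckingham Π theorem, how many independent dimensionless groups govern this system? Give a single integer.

Exponent matrix [L,T] × [a,g,ω]:
  L: [ 1  1  0]
  T: [-2 -2 -1]
Row reduction gives pivot columns a,ω; rank = 2
n=3, r=2 ⇒ 1 dimensionless group

1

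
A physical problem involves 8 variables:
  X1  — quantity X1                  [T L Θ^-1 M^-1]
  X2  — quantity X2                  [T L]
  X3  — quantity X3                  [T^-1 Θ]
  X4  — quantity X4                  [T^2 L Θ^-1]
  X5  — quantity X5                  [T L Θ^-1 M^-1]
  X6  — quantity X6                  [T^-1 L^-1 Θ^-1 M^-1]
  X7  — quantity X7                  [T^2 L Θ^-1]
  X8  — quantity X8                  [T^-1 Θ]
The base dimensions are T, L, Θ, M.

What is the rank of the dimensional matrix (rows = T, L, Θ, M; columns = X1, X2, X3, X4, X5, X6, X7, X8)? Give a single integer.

3

Write exponents as rows T,L,Θ,M / cols X1,X2,X3,X4,X5,X6,X7,X8:
  T: [ 1  1 -1  2  1 -1  2 -1]
  L: [ 1  1  0  1  1 -1  1  0]
  Θ: [-1  0  1 -1 -1 -1 -1  1]
  M: [-1  0  0  0 -1 -1  0  0]
Row reduction gives pivot columns X1,X2,X3; rank = 3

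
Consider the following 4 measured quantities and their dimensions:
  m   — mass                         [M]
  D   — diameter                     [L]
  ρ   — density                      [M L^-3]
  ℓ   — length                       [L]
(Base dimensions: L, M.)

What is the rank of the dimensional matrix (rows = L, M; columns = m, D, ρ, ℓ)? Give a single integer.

Write exponents as rows L,M / cols m,D,ρ,ℓ:
  L: [ 0  1 -3  1]
  M: [ 1  0  1  0]
Echelon form has 2 nonzero rows (pivots: m,D)

2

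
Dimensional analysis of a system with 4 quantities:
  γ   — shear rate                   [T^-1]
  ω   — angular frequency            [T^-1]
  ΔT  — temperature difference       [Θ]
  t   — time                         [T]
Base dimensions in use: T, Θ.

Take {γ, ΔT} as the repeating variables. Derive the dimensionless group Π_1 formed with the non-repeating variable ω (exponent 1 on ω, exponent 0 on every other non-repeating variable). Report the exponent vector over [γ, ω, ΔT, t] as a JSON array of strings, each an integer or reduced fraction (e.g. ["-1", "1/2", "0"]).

Exponent matrix [T,Θ] × [γ,ω,ΔT,t]:
  T: [-1 -1  0  1]
  Θ: [ 0  0  1  0]
RREF → pivots at {γ,ΔT} ⇒ r = 2
Repeat: γ,ΔT; free: ω,t
RREF:
  r0: [   1    1    0   -1]
  r1: [   0    0    1    0]
Fix exponent of ω at 1, t at 0; solve each RREF row for its pivot's exponent:
  r0: exp(γ) + (1)·1 = 0 ⇒ exp(γ) = -1
  r1: exp(ΔT) + (0)·1 = 0 ⇒ exp(ΔT) = 0
Π_1 = γ^-1 · ω

["-1", "1", "0", "0"]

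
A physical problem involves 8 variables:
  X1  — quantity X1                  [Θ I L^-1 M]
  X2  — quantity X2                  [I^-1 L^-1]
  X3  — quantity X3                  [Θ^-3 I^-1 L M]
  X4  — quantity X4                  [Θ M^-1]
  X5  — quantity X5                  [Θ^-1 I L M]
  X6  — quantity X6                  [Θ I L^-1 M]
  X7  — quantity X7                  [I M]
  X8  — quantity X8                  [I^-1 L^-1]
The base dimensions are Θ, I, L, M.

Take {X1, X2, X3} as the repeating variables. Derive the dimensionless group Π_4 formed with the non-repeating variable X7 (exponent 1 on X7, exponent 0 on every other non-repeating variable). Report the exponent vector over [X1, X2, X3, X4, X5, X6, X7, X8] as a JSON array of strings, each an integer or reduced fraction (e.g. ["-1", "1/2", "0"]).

["-3/4", "1/2", "-1/4", "0", "0", "0", "1", "0"]

Write exponents as rows Θ,I,L,M / cols X1,X2,X3,X4,X5,X6,X7,X8:
  Θ: [ 1  0 -3  1 -1  1  0  0]
  I: [ 1 -1 -1  0  1  1  1 -1]
  L: [-1 -1  1  0  1 -1  0 -1]
  M: [ 1  0  1 -1  1  1  1  0]
RREF → pivots at {X1,X2,X3} ⇒ r = 3
Repeat: X1,X2,X3; free: X4,X5,X6,X7,X8
RREF:
  r0: [   1    0    0 -1/2  1/2    1  3/4    0]
  r1: [   0    1    0    0   -1    0 -1/2    1]
  r2: [   0    0    1 -1/2  1/2    0  1/4    0]
  r3: [   0    0    0    0    0    0    0    0]
Fix exponent of X7 at 1, X4 at 0, X5 at 0, X6 at 0, X8 at 0; solve each RREF row for its pivot's exponent:
  r0: exp(X1) + (3/4)·1 = 0 ⇒ exp(X1) = -3/4
  r1: exp(X2) + (-1/2)·1 = 0 ⇒ exp(X2) = 1/2
  r2: exp(X3) + (1/4)·1 = 0 ⇒ exp(X3) = -1/4
Π_4 = X1^(-3/4) · X2^(1/2) · X3^(-1/4) · X7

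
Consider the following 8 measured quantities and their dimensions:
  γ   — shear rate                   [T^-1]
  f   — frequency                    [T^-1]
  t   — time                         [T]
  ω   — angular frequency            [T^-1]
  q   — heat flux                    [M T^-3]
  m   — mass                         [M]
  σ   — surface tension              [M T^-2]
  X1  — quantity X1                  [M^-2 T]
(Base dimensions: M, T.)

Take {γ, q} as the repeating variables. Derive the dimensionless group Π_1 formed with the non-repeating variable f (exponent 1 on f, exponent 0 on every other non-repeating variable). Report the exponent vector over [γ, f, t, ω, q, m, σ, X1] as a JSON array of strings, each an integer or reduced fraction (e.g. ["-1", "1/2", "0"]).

Exponent matrix [M,T] × [γ,f,t,ω,q,m,σ,X1]:
  M: [ 0  0  0  0  1  1  1 -2]
  T: [-1 -1  1 -1 -3  0 -2  1]
Row reduction gives pivot columns γ,q; rank = 2
Pivot set = {γ,q}, free = {f,t,ω,m,σ,X1}
RREF:
  r0: [   1    1   -1    1    0   -3   -1    5]
  r1: [   0    0    0    0    1    1    1   -2]
Fix exponent of f at 1, t at 0, ω at 0, m at 0, σ at 0, X1 at 0; solve each RREF row for its pivot's exponent:
  r0: exp(γ) + (1)·1 = 0 ⇒ exp(γ) = -1
  r1: exp(q) + (0)·1 = 0 ⇒ exp(q) = 0
Π_1 = γ^-1 · f

["-1", "1", "0", "0", "0", "0", "0", "0"]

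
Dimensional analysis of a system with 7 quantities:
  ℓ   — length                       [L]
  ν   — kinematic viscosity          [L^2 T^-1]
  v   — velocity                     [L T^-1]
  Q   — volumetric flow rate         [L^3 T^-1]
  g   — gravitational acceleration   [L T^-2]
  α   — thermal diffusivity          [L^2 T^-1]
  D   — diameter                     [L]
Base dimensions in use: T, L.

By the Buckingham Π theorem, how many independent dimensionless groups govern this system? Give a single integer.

Dimensional matrix (T×L by ℓ×ν×v×Q×g×α×D):
  T: [ 0 -1 -1 -1 -2 -1  0]
  L: [ 1  2  1  3  1  2  1]
Row reduction gives pivot columns ℓ,ν; rank = 2
Π count = n − r = 7 − 2 = 5

5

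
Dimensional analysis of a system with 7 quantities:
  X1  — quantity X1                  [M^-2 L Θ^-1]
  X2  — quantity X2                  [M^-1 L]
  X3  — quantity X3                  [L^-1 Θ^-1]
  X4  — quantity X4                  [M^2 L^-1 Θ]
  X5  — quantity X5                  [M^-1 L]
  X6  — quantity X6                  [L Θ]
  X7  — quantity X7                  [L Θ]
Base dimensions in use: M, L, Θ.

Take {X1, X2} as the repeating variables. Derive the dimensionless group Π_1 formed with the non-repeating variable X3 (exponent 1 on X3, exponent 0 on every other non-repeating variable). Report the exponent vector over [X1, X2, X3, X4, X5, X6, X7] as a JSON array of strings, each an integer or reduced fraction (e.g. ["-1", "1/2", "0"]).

Dimensional matrix (M×L×Θ by X1×X2×X3×X4×X5×X6×X7):
  M: [-2 -1  0  2 -1  0  0]
  L: [ 1  1 -1 -1  1  1  1]
  Θ: [-1  0 -1  1  0  1  1]
RREF → pivots at {X1,X2} ⇒ r = 2
Repeat: X1,X2; free: X3,X4,X5,X6,X7
RREF:
  r0: [   1    0    1   -1    0   -1   -1]
  r1: [   0    1   -2    0    1    2    2]
  r2: [   0    0    0    0    0    0    0]
Fix exponent of X3 at 1, X4 at 0, X5 at 0, X6 at 0, X7 at 0; solve each RREF row for its pivot's exponent:
  r0: exp(X1) + (1)·1 = 0 ⇒ exp(X1) = -1
  r1: exp(X2) + (-2)·1 = 0 ⇒ exp(X2) = 2
Π_1 = X1^-1 · X2^2 · X3

["-1", "2", "1", "0", "0", "0", "0"]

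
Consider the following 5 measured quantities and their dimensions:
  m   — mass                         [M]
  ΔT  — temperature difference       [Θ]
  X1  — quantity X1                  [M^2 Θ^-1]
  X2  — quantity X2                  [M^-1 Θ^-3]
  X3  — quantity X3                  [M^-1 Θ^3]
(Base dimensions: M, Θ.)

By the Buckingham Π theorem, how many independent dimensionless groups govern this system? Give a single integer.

Dimensional matrix (M×Θ by m×ΔT×X1×X2×X3):
  M: [ 1  0  2 -1 -1]
  Θ: [ 0  1 -1 -3  3]
Echelon form has 2 nonzero rows (pivots: m,ΔT)
n=5, r=2 ⇒ 3 dimensionless groups

3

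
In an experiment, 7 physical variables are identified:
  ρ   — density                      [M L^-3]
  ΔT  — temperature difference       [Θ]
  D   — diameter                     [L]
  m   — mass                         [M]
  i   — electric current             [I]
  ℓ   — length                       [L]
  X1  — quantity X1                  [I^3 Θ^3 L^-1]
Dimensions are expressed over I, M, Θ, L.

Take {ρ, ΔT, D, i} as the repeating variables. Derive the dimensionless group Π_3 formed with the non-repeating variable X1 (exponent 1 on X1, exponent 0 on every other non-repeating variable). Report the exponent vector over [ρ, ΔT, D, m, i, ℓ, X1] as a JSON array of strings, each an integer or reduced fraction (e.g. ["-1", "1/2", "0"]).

["0", "-3", "1", "0", "-3", "0", "1"]

Exponent matrix [I,M,Θ,L] × [ρ,ΔT,D,m,i,ℓ,X1]:
  I: [ 0  0  0  0  1  0  3]
  M: [ 1  0  0  1  0  0  0]
  Θ: [ 0  1  0  0  0  0  3]
  L: [-3  0  1  0  0  1 -1]
RREF → pivots at {ρ,ΔT,D,i} ⇒ r = 4
Pivot set = {ρ,ΔT,D,i}, free = {m,ℓ,X1}
RREF:
  r0: [   1    0    0    1    0    0    0]
  r1: [   0    1    0    0    0    0    3]
  r2: [   0    0    1    3    0    1   -1]
  r3: [   0    0    0    0    1    0    3]
Fix exponent of X1 at 1, m at 0, ℓ at 0; solve each RREF row for its pivot's exponent:
  r0: exp(ρ) + (0)·1 = 0 ⇒ exp(ρ) = 0
  r1: exp(ΔT) + (3)·1 = 0 ⇒ exp(ΔT) = -3
  r2: exp(D) + (-1)·1 = 0 ⇒ exp(D) = 1
  r3: exp(i) + (3)·1 = 0 ⇒ exp(i) = -3
Π_3 = ΔT^-3 · D · i^-3 · X1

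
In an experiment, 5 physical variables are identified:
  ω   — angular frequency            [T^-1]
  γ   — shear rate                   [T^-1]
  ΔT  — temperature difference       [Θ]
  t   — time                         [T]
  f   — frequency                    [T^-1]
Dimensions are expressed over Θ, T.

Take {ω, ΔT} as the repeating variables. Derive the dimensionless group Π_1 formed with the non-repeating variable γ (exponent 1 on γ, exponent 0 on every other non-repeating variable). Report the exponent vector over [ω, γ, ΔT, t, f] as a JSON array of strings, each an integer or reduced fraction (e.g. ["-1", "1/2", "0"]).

Exponent matrix [Θ,T] × [ω,γ,ΔT,t,f]:
  Θ: [ 0  0  1  0  0]
  T: [-1 -1  0  1 -1]
RREF → pivots at {ω,ΔT} ⇒ r = 2
Pivot set = {ω,ΔT}, free = {γ,t,f}
RREF:
  r0: [   1    1    0   -1    1]
  r1: [   0    0    1    0    0]
Fix exponent of γ at 1, t at 0, f at 0; solve each RREF row for its pivot's exponent:
  r0: exp(ω) + (1)·1 = 0 ⇒ exp(ω) = -1
  r1: exp(ΔT) + (0)·1 = 0 ⇒ exp(ΔT) = 0
Π_1 = ω^-1 · γ

["-1", "1", "0", "0", "0"]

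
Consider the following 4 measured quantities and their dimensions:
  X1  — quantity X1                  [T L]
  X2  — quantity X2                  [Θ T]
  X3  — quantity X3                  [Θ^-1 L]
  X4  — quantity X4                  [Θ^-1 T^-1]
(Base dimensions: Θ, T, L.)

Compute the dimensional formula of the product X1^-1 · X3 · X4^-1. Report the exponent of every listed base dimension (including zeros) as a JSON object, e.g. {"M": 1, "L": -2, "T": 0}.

{"Θ": 0, "T": 0, "L": 0}

Write exponents as rows Θ,T,L / cols X1,X2,X3,X4:
  Θ: [ 0  1 -1 -1]
  T: [ 1  1  0 -1]
  L: [ 1  0  1  0]
  [Θ]: (-1)·0+(1)·-1+(-1)·-1 = 0
  [T]: (-1)·1+(1)·0+(-1)·-1 = 0
  [L]: (-1)·1+(1)·1+(-1)·0 = 0
⇒ 1 (dimensionless)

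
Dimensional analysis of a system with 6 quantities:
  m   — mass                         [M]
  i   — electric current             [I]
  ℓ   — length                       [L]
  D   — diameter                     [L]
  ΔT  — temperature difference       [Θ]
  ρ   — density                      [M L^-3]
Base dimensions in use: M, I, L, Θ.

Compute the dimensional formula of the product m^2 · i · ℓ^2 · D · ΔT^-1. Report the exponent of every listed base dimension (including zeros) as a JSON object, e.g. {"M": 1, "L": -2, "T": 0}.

Write exponents as rows M,I,L,Θ / cols m,i,ℓ,D,ΔT,ρ:
  M: [ 1  0  0  0  0  1]
  I: [ 0  1  0  0  0  0]
  L: [ 0  0  1  1  0 -3]
  Θ: [ 0  0  0  0  1  0]
  [M]: (2)·1+(1)·0+(2)·0+(1)·0+(-1)·0 = 2
  [I]: (2)·0+(1)·1+(2)·0+(1)·0+(-1)·0 = 1
  [L]: (2)·0+(1)·0+(2)·1+(1)·1+(-1)·0 = 3
  [Θ]: (2)·0+(1)·0+(2)·0+(1)·0+(-1)·1 = -1
⇒ M^2 I L^3 Θ^-1

{"M": 2, "I": 1, "L": 3, "Θ": -1}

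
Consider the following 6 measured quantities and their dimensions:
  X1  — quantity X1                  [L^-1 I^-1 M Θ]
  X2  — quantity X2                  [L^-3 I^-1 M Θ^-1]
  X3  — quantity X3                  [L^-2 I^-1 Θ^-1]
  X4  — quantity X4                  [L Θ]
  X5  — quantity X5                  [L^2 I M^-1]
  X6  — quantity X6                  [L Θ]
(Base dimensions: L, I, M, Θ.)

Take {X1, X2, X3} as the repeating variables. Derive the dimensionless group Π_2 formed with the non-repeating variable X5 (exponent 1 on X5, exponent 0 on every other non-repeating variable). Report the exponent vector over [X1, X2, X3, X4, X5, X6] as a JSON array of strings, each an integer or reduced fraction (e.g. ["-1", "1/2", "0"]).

Exponent matrix [L,I,M,Θ] × [X1,X2,X3,X4,X5,X6]:
  L: [-1 -3 -2  1  2  1]
  I: [-1 -1 -1  0  1  0]
  M: [ 1  1  0  0 -1  0]
  Θ: [ 1 -1 -1  1  0  1]
Echelon form has 3 nonzero rows (pivots: X1,X2,X3)
Pivot set = {X1,X2,X3}, free = {X4,X5,X6}
RREF:
  r0: [   1    0    0  1/2 -1/2  1/2]
  r1: [   0    1    0 -1/2 -1/2 -1/2]
  r2: [   0    0    1    0    0    0]
  r3: [   0    0    0    0    0    0]
Fix exponent of X5 at 1, X4 at 0, X6 at 0; solve each RREF row for its pivot's exponent:
  r0: exp(X1) + (-1/2)·1 = 0 ⇒ exp(X1) = 1/2
  r1: exp(X2) + (-1/2)·1 = 0 ⇒ exp(X2) = 1/2
  r2: exp(X3) + (0)·1 = 0 ⇒ exp(X3) = 0
Π_2 = X1^(1/2) · X2^(1/2) · X5

["1/2", "1/2", "0", "0", "1", "0"]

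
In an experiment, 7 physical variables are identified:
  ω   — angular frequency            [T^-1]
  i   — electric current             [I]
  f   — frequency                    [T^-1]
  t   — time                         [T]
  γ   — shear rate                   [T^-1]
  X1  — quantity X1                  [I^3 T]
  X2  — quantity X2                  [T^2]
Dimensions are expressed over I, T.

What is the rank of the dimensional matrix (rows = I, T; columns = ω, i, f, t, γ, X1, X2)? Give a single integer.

2

Write exponents as rows I,T / cols ω,i,f,t,γ,X1,X2:
  I: [ 0  1  0  0  0  3  0]
  T: [-1  0 -1  1 -1  1  2]
Echelon form has 2 nonzero rows (pivots: ω,i)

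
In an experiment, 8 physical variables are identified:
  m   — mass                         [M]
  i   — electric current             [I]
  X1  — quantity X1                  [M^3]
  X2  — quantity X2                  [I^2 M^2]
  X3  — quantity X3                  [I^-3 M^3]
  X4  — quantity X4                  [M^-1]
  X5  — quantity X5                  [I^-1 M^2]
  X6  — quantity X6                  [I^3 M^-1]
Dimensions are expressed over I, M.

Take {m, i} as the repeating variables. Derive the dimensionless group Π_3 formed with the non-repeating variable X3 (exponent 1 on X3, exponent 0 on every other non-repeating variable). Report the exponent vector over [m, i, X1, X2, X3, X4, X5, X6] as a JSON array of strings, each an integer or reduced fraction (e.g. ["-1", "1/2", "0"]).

Dimensional matrix (I×M by m×i×X1×X2×X3×X4×X5×X6):
  I: [ 0  1  0  2 -3  0 -1  3]
  M: [ 1  0  3  2  3 -1  2 -1]
RREF → pivots at {m,i} ⇒ r = 2
Repeat: m,i; free: X1,X2,X3,X4,X5,X6
RREF:
  r0: [   1    0    3    2    3   -1    2   -1]
  r1: [   0    1    0    2   -3    0   -1    3]
Fix exponent of X3 at 1, X1 at 0, X2 at 0, X4 at 0, X5 at 0, X6 at 0; solve each RREF row for its pivot's exponent:
  r0: exp(m) + (3)·1 = 0 ⇒ exp(m) = -3
  r1: exp(i) + (-3)·1 = 0 ⇒ exp(i) = 3
Π_3 = m^-3 · i^3 · X3

["-3", "3", "0", "0", "1", "0", "0", "0"]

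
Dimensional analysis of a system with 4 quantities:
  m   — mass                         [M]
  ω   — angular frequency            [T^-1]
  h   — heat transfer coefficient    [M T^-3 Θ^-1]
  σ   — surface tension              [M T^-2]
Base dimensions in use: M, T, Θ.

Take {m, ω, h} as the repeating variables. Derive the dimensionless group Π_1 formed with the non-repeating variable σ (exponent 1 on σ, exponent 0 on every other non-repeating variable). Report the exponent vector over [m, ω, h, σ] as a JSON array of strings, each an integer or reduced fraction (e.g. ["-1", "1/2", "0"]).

Exponent matrix [M,T,Θ] × [m,ω,h,σ]:
  M: [ 1  0  1  1]
  T: [ 0 -1 -3 -2]
  Θ: [ 0  0 -1  0]
Row reduction gives pivot columns m,ω,h; rank = 3
Repeat: m,ω,h; free: σ
RREF:
  r0: [   1    0    0    1]
  r1: [   0    1    0    2]
  r2: [   0    0    1    0]
Fix exponent of σ at 1; solve each RREF row for its pivot's exponent:
  r0: exp(m) + (1)·1 = 0 ⇒ exp(m) = -1
  r1: exp(ω) + (2)·1 = 0 ⇒ exp(ω) = -2
  r2: exp(h) + (0)·1 = 0 ⇒ exp(h) = 0
Π_1 = m^-1 · ω^-2 · σ

["-1", "-2", "0", "1"]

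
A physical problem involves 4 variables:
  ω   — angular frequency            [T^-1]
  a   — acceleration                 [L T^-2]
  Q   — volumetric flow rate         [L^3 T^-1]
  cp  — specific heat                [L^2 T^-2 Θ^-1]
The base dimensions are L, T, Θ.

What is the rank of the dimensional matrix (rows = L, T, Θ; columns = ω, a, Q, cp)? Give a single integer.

Dimensional matrix (L×T×Θ by ω×a×Q×cp):
  L: [ 0  1  3  2]
  T: [-1 -2 -1 -2]
  Θ: [ 0  0  0 -1]
Row reduction gives pivot columns ω,a,cp; rank = 3

3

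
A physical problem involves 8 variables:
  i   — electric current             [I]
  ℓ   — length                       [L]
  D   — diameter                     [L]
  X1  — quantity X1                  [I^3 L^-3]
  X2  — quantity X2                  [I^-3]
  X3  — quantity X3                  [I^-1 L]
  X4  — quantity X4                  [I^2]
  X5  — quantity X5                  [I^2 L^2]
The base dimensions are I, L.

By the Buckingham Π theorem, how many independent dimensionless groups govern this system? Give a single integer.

Dimensional matrix (I×L by i×ℓ×D×X1×X2×X3×X4×X5):
  I: [ 1  0  0  3 -3 -1  2  2]
  L: [ 0  1  1 -3  0  1  0  2]
Row reduction gives pivot columns i,ℓ; rank = 2
n=8, r=2 ⇒ 6 dimensionless groups

6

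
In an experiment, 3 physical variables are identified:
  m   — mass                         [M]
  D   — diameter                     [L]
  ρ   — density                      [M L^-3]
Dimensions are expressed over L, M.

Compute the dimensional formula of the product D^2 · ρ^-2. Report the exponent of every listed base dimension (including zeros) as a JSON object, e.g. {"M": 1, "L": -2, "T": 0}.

{"L": 8, "M": -2}

Exponent matrix [L,M] × [m,D,ρ]:
  L: [ 0  1 -3]
  M: [ 1  0  1]
  [L]: (2)·1+(-2)·-3 = 8
  [M]: (2)·0+(-2)·1 = -2
⇒ L^8 M^-2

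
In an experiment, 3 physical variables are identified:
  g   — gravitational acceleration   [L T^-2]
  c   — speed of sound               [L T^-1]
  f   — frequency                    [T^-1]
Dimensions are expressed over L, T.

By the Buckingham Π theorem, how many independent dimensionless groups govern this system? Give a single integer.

Dimensional matrix (L×T by g×c×f):
  L: [ 1  1  0]
  T: [-2 -1 -1]
Echelon form has 2 nonzero rows (pivots: g,c)
3 vars − rank 2 = 1 Π group

1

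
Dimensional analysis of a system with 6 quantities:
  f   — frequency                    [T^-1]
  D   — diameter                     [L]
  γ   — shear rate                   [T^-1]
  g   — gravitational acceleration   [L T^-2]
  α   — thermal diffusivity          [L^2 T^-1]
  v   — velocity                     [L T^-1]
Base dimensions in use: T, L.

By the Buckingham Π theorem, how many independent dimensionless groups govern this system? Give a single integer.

4

Dimensional matrix (T×L by f×D×γ×g×α×v):
  T: [-1  0 -1 -2 -1 -1]
  L: [ 0  1  0  1  2  1]
RREF → pivots at {f,D} ⇒ r = 2
6 vars − rank 2 = 4 Π groups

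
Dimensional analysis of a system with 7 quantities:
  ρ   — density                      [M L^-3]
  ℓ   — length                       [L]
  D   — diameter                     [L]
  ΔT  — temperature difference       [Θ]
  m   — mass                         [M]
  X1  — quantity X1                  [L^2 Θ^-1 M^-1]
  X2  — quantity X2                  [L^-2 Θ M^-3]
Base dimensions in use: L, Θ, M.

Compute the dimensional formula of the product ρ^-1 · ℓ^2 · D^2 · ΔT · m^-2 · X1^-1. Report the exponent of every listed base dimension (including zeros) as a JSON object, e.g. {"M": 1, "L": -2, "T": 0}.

Write exponents as rows L,Θ,M / cols ρ,ℓ,D,ΔT,m,X1,X2:
  L: [-3  1  1  0  0  2 -2]
  Θ: [ 0  0  0  1  0 -1  1]
  M: [ 1  0  0  0  1 -1 -3]
  [L]: (-1)·-3+(2)·1+(2)·1+(1)·0+(-2)·0+(-1)·2 = 5
  [Θ]: (-1)·0+(2)·0+(2)·0+(1)·1+(-2)·0+(-1)·-1 = 2
  [M]: (-1)·1+(2)·0+(2)·0+(1)·0+(-2)·1+(-1)·-1 = -2
⇒ L^5 Θ^2 M^-2

{"L": 5, "Θ": 2, "M": -2}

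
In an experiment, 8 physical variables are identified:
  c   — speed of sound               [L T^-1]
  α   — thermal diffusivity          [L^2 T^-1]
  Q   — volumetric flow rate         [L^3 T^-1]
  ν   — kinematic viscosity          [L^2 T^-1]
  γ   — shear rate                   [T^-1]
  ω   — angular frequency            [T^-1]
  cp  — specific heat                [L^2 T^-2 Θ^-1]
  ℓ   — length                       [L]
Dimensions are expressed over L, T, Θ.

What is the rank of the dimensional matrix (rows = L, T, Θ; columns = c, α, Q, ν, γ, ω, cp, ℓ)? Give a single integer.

Write exponents as rows L,T,Θ / cols c,α,Q,ν,γ,ω,cp,ℓ:
  L: [ 1  2  3  2  0  0  2  1]
  T: [-1 -1 -1 -1 -1 -1 -2  0]
  Θ: [ 0  0  0  0  0  0 -1  0]
RREF → pivots at {c,α,cp} ⇒ r = 3

3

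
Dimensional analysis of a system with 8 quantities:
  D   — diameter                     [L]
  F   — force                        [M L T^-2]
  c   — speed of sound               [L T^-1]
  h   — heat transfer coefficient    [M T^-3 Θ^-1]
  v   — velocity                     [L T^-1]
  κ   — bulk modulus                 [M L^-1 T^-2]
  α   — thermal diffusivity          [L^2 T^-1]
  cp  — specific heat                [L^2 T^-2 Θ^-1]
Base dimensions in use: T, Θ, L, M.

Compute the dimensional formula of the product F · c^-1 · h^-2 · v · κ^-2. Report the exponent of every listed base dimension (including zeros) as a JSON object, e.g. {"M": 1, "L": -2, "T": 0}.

Exponent matrix [T,Θ,L,M] × [D,F,c,h,v,κ,α,cp]:
  T: [ 0 -2 -1 -3 -1 -2 -1 -2]
  Θ: [ 0  0  0 -1  0  0  0 -1]
  L: [ 1  1  1  0  1 -1  2  2]
  M: [ 0  1  0  1  0  1  0  0]
  [T]: (1)·-2+(-1)·-1+(-2)·-3+(1)·-1+(-2)·-2 = 8
  [Θ]: (1)·0+(-1)·0+(-2)·-1+(1)·0+(-2)·0 = 2
  [L]: (1)·1+(-1)·1+(-2)·0+(1)·1+(-2)·-1 = 3
  [M]: (1)·1+(-1)·0+(-2)·1+(1)·0+(-2)·1 = -3
⇒ T^8 Θ^2 L^3 M^-3

{"T": 8, "Θ": 2, "L": 3, "M": -3}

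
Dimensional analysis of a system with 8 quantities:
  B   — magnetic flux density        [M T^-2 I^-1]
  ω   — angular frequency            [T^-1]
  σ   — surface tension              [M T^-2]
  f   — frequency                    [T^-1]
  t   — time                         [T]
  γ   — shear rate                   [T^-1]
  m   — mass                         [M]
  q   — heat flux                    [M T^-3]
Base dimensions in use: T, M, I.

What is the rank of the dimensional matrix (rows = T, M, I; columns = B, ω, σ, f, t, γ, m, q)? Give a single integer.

Dimensional matrix (T×M×I by B×ω×σ×f×t×γ×m×q):
  T: [-2 -1 -2 -1  1 -1  0 -3]
  M: [ 1  0  1  0  0  0  1  1]
  I: [-1  0  0  0  0  0  0  0]
RREF → pivots at {B,ω,σ} ⇒ r = 3

3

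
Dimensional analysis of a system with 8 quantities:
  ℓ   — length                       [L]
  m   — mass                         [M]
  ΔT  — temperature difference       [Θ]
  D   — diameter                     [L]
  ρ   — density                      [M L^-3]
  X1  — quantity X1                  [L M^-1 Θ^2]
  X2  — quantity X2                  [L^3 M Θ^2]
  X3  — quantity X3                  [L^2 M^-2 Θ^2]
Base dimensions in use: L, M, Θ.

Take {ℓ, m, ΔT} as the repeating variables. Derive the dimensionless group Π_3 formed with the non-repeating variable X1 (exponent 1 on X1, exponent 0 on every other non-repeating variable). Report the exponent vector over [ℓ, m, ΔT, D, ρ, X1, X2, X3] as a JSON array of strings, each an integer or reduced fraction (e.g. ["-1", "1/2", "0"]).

["-1", "1", "-2", "0", "0", "1", "0", "0"]

Dimensional matrix (L×M×Θ by ℓ×m×ΔT×D×ρ×X1×X2×X3):
  L: [ 1  0  0  1 -3  1  3  2]
  M: [ 0  1  0  0  1 -1  1 -2]
  Θ: [ 0  0  1  0  0  2  2  2]
Echelon form has 3 nonzero rows (pivots: ℓ,m,ΔT)
Pivot set = {ℓ,m,ΔT}, free = {D,ρ,X1,X2,X3}
RREF:
  r0: [   1    0    0    1   -3    1    3    2]
  r1: [   0    1    0    0    1   -1    1   -2]
  r2: [   0    0    1    0    0    2    2    2]
Fix exponent of X1 at 1, D at 0, ρ at 0, X2 at 0, X3 at 0; solve each RREF row for its pivot's exponent:
  r0: exp(ℓ) + (1)·1 = 0 ⇒ exp(ℓ) = -1
  r1: exp(m) + (-1)·1 = 0 ⇒ exp(m) = 1
  r2: exp(ΔT) + (2)·1 = 0 ⇒ exp(ΔT) = -2
Π_3 = ℓ^-1 · m · ΔT^-2 · X1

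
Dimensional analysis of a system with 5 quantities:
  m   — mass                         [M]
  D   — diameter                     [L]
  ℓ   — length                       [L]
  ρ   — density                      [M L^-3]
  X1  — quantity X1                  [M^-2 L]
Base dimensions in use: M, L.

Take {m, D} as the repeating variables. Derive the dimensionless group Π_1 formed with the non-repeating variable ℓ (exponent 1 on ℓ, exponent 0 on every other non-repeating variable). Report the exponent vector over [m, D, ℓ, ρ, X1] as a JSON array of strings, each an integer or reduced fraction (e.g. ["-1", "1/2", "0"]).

["0", "-1", "1", "0", "0"]

Write exponents as rows M,L / cols m,D,ℓ,ρ,X1:
  M: [ 1  0  0  1 -2]
  L: [ 0  1  1 -3  1]
Echelon form has 2 nonzero rows (pivots: m,D)
Pivot set = {m,D}, free = {ℓ,ρ,X1}
RREF:
  r0: [   1    0    0    1   -2]
  r1: [   0    1    1   -3    1]
Fix exponent of ℓ at 1, ρ at 0, X1 at 0; solve each RREF row for its pivot's exponent:
  r0: exp(m) + (0)·1 = 0 ⇒ exp(m) = 0
  r1: exp(D) + (1)·1 = 0 ⇒ exp(D) = -1
Π_1 = D^-1 · ℓ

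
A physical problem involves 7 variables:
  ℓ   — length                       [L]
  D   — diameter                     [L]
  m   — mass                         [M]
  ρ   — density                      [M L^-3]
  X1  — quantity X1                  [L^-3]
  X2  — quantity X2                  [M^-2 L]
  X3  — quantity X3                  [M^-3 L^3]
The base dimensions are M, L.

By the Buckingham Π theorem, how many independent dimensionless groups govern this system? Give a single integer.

Write exponents as rows M,L / cols ℓ,D,m,ρ,X1,X2,X3:
  M: [ 0  0  1  1  0 -2 -3]
  L: [ 1  1  0 -3 -3  1  3]
Echelon form has 2 nonzero rows (pivots: ℓ,m)
n=7, r=2 ⇒ 5 dimensionless groups

5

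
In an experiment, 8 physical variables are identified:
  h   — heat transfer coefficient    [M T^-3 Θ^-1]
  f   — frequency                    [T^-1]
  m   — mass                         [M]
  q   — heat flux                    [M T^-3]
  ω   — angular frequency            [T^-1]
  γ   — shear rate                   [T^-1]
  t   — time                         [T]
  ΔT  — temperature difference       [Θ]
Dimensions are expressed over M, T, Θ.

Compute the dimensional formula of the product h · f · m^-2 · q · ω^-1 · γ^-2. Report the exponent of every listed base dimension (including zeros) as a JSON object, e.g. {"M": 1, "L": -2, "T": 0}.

{"M": 0, "T": -4, "Θ": -1}

Dimensional matrix (M×T×Θ by h×f×m×q×ω×γ×t×ΔT):
  M: [ 1  0  1  1  0  0  0  0]
  T: [-3 -1  0 -3 -1 -1  1  0]
  Θ: [-1  0  0  0  0  0  0  1]
  [M]: (1)·1+(1)·0+(-2)·1+(1)·1+(-1)·0+(-2)·0 = 0
  [T]: (1)·-3+(1)·-1+(-2)·0+(1)·-3+(-1)·-1+(-2)·-1 = -4
  [Θ]: (1)·-1+(1)·0+(-2)·0+(1)·0+(-1)·0+(-2)·0 = -1
⇒ T^-4 Θ^-1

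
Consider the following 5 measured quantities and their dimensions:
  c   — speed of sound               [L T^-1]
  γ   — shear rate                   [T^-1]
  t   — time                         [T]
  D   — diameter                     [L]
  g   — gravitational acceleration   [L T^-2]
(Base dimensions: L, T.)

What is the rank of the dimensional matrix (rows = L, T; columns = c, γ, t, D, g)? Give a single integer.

Write exponents as rows L,T / cols c,γ,t,D,g:
  L: [ 1  0  0  1  1]
  T: [-1 -1  1  0 -2]
RREF → pivots at {c,γ} ⇒ r = 2

2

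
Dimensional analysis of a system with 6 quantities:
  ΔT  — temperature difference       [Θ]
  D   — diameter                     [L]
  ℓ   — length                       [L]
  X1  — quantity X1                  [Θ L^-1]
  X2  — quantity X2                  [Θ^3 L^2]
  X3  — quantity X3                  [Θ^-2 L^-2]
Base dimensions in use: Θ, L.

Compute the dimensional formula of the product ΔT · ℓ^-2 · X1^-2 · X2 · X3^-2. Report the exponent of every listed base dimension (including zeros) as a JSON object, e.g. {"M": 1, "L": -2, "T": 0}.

{"Θ": 6, "L": 6}

Write exponents as rows Θ,L / cols ΔT,D,ℓ,X1,X2,X3:
  Θ: [ 1  0  0  1  3 -2]
  L: [ 0  1  1 -1  2 -2]
  [Θ]: (1)·1+(-2)·0+(-2)·1+(1)·3+(-2)·-2 = 6
  [L]: (1)·0+(-2)·1+(-2)·-1+(1)·2+(-2)·-2 = 6
⇒ Θ^6 L^6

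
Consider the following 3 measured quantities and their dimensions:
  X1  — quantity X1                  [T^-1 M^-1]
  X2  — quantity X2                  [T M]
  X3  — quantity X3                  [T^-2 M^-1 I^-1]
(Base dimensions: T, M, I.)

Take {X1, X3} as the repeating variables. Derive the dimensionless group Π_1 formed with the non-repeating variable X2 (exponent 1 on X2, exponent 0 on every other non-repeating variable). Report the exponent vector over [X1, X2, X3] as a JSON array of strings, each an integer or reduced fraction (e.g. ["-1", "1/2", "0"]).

Dimensional matrix (T×M×I by X1×X2×X3):
  T: [-1  1 -2]
  M: [-1  1 -1]
  I: [ 0  0 -1]
Echelon form has 2 nonzero rows (pivots: X1,X3)
Pivot set = {X1,X3}, free = {X2}
RREF:
  r0: [   1   -1    0]
  r1: [   0    0    1]
  r2: [   0    0    0]
Fix exponent of X2 at 1; solve each RREF row for its pivot's exponent:
  r0: exp(X1) + (-1)·1 = 0 ⇒ exp(X1) = 1
  r1: exp(X3) + (0)·1 = 0 ⇒ exp(X3) = 0
Π_1 = X1 · X2

["1", "1", "0"]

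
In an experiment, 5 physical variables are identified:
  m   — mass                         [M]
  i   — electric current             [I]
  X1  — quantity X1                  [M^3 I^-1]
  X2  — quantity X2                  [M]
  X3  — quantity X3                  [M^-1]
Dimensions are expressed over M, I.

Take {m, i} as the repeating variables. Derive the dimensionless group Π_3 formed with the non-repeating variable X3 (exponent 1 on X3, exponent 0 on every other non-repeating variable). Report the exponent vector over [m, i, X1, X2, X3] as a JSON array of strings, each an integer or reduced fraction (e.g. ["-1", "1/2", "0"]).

["1", "0", "0", "0", "1"]

Write exponents as rows M,I / cols m,i,X1,X2,X3:
  M: [ 1  0  3  1 -1]
  I: [ 0  1 -1  0  0]
RREF → pivots at {m,i} ⇒ r = 2
Repeat: m,i; free: X1,X2,X3
RREF:
  r0: [   1    0    3    1   -1]
  r1: [   0    1   -1    0    0]
Fix exponent of X3 at 1, X1 at 0, X2 at 0; solve each RREF row for its pivot's exponent:
  r0: exp(m) + (-1)·1 = 0 ⇒ exp(m) = 1
  r1: exp(i) + (0)·1 = 0 ⇒ exp(i) = 0
Π_3 = m · X3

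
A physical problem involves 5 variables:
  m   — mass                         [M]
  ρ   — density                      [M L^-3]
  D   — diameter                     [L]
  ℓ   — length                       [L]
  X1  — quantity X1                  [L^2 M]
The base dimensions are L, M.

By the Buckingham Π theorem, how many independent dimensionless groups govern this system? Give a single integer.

3

Write exponents as rows L,M / cols m,ρ,D,ℓ,X1:
  L: [ 0 -3  1  1  2]
  M: [ 1  1  0  0  1]
RREF → pivots at {m,ρ} ⇒ r = 2
Π count = n − r = 5 − 2 = 3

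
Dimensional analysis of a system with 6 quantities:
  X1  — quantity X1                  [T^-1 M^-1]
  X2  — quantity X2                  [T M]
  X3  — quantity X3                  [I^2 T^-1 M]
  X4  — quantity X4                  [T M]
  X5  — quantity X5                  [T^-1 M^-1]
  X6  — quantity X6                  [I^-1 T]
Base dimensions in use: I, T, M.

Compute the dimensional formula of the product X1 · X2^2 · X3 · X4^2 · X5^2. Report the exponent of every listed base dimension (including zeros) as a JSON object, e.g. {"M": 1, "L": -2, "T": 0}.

Write exponents as rows I,T,M / cols X1,X2,X3,X4,X5,X6:
  I: [ 0  0  2  0  0 -1]
  T: [-1  1 -1  1 -1  1]
  M: [-1  1  1  1 -1  0]
  [I]: (1)·0+(2)·0+(1)·2+(2)·0+(2)·0 = 2
  [T]: (1)·-1+(2)·1+(1)·-1+(2)·1+(2)·-1 = 0
  [M]: (1)·-1+(2)·1+(1)·1+(2)·1+(2)·-1 = 2
⇒ I^2 M^2

{"I": 2, "T": 0, "M": 2}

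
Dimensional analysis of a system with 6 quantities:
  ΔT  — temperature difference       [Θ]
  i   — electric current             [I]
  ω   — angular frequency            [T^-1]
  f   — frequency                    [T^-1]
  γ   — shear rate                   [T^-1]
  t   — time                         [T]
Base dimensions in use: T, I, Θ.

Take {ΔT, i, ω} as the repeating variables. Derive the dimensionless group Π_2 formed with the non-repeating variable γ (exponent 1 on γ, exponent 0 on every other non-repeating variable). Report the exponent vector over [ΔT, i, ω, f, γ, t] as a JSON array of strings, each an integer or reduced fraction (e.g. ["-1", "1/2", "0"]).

["0", "0", "-1", "0", "1", "0"]

Dimensional matrix (T×I×Θ by ΔT×i×ω×f×γ×t):
  T: [ 0  0 -1 -1 -1  1]
  I: [ 0  1  0  0  0  0]
  Θ: [ 1  0  0  0  0  0]
Row reduction gives pivot columns ΔT,i,ω; rank = 3
Pivot set = {ΔT,i,ω}, free = {f,γ,t}
RREF:
  r0: [   1    0    0    0    0    0]
  r1: [   0    1    0    0    0    0]
  r2: [   0    0    1    1    1   -1]
Fix exponent of γ at 1, f at 0, t at 0; solve each RREF row for its pivot's exponent:
  r0: exp(ΔT) + (0)·1 = 0 ⇒ exp(ΔT) = 0
  r1: exp(i) + (0)·1 = 0 ⇒ exp(i) = 0
  r2: exp(ω) + (1)·1 = 0 ⇒ exp(ω) = -1
Π_2 = ω^-1 · γ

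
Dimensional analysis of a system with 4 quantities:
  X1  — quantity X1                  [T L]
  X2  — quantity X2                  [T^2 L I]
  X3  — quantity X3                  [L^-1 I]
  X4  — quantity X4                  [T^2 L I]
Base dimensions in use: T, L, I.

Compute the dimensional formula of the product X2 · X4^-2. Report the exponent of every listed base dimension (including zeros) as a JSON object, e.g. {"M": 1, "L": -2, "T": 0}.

{"T": -2, "L": -1, "I": -1}

Dimensional matrix (T×L×I by X1×X2×X3×X4):
  T: [ 1  2  0  2]
  L: [ 1  1 -1  1]
  I: [ 0  1  1  1]
  [T]: (1)·2+(-2)·2 = -2
  [L]: (1)·1+(-2)·1 = -1
  [I]: (1)·1+(-2)·1 = -1
⇒ T^-2 L^-1 I^-1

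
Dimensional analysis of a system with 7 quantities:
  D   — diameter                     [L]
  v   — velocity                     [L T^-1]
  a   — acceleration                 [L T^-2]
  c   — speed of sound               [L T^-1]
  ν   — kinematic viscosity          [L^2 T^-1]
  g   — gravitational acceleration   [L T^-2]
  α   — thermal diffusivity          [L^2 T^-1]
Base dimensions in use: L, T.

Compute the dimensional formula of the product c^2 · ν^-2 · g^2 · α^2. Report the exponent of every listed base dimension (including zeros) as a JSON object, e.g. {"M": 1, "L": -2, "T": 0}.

{"L": 4, "T": -6}

Exponent matrix [L,T] × [D,v,a,c,ν,g,α]:
  L: [ 1  1  1  1  2  1  2]
  T: [ 0 -1 -2 -1 -1 -2 -1]
  [L]: (2)·1+(-2)·2+(2)·1+(2)·2 = 4
  [T]: (2)·-1+(-2)·-1+(2)·-2+(2)·-1 = -6
⇒ L^4 T^-6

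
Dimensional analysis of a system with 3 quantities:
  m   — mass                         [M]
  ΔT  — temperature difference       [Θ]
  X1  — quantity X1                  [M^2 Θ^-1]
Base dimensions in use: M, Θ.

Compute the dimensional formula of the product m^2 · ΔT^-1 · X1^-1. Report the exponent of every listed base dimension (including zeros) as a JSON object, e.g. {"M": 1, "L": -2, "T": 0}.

{"M": 0, "Θ": 0}

Write exponents as rows M,Θ / cols m,ΔT,X1:
  M: [ 1  0  2]
  Θ: [ 0  1 -1]
  [M]: (2)·1+(-1)·0+(-1)·2 = 0
  [Θ]: (2)·0+(-1)·1+(-1)·-1 = 0
⇒ 1 (dimensionless)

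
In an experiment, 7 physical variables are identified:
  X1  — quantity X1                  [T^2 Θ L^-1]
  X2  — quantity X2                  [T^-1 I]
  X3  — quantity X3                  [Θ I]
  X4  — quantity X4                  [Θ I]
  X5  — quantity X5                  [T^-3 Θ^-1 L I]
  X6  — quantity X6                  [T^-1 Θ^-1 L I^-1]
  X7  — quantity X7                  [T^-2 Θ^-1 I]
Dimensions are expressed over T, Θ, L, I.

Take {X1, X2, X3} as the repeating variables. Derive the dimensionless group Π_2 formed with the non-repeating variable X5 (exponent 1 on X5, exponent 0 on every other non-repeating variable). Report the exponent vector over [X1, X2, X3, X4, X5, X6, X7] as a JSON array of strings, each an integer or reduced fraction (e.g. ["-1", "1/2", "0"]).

Dimensional matrix (T×Θ×L×I by X1×X2×X3×X4×X5×X6×X7):
  T: [ 2 -1  0  0 -3 -1 -2]
  Θ: [ 1  0  1  1 -1 -1 -1]
  L: [-1  0  0  0  1  1  0]
  I: [ 0  1  1  1  1 -1  1]
RREF → pivots at {X1,X2,X3} ⇒ r = 3
Pivot set = {X1,X2,X3}, free = {X4,X5,X6,X7}
RREF:
  r0: [   1    0    0    0   -1   -1    0]
  r1: [   0    1    0    0    1   -1    2]
  r2: [   0    0    1    1    0    0   -1]
  r3: [   0    0    0    0    0    0    0]
Fix exponent of X5 at 1, X4 at 0, X6 at 0, X7 at 0; solve each RREF row for its pivot's exponent:
  r0: exp(X1) + (-1)·1 = 0 ⇒ exp(X1) = 1
  r1: exp(X2) + (1)·1 = 0 ⇒ exp(X2) = -1
  r2: exp(X3) + (0)·1 = 0 ⇒ exp(X3) = 0
Π_2 = X1 · X2^-1 · X5

["1", "-1", "0", "0", "1", "0", "0"]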